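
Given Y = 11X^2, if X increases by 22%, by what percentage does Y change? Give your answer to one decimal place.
48.8%

For Y = 11X^2:
If X → X(1 + 0.22)
Then Y → Y · (1 + 0.22)^2
     = Y · 1.4884

Percentage change = ((1 + 0.22)^2 − 1) × 100% ≈ 48.8%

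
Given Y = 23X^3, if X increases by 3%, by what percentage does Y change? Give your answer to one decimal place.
9.3%

For Y = 23X^3:
If X → X(1 + 0.03)
Then Y → Y · (1 + 0.03)^3
     ≈ Y · 1.0927

Percentage change = ((1 + 0.03)^3 − 1) × 100% ≈ 9.3%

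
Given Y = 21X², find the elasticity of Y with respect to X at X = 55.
Elasticity = 2

Elasticity = (dY/dX) · (X/Y)

dY/dX = 42·X
At X = 55: dY/dX = 2310, Y = 63525

Elasticity = 2310 · (55 / 63525) = 2

Interpretation: for a small percentage change in X, the percentage change in Y is approximately 2.00 times as large.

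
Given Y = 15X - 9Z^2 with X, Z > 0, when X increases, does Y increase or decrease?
Y increases

Taking the partial derivative:
∂Y/∂X = 15

∂Y/∂X = 15 > 0 (assuming positive values)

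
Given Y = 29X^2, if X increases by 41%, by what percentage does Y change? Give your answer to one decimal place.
98.8%

For Y = 29X^2:
If X → X(1 + 0.41)
Then Y → Y · (1 + 0.41)^2
     = Y · 1.9881

Percentage change = ((1 + 0.41)^2 − 1) × 100% ≈ 98.8%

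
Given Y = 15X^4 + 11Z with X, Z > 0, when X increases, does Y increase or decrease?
Y increases

Taking the partial derivative:
∂Y/∂X = 60X^3

∂Y/∂X = 60X^3 > 0 (assuming positive values)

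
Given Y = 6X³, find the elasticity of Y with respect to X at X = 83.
Elasticity = 3

Elasticity = (dY/dX) · (X/Y)

dY/dX = 18·X²
At X = 83: dY/dX = 124002, Y = 3430722

Elasticity = 124002 · (83 / 3430722) = 3

Interpretation: for a small percentage change in X, the percentage change in Y is approximately 3.00 times as large.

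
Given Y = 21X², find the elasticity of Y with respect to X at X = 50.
Elasticity = 2

Elasticity = (dY/dX) · (X/Y)

dY/dX = 42·X
At X = 50: dY/dX = 2100, Y = 52500

Elasticity = 2100 · (50 / 52500) = 2

Interpretation: for a small percentage change in X, the percentage change in Y is approximately 2.00 times as large.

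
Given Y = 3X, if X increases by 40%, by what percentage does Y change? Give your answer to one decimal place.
40.0%

For Y = 3X:
If X → X(1 + 0.4)
Then Y → Y · (1 + 0.4)^1
     = Y · 1.4000

Percentage change = ((1 + 0.4)^1 − 1) × 100% = 40.0%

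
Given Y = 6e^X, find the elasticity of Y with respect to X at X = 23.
Elasticity = 23

Elasticity = (dY/dX) · (X/Y)

dY/dX = 6·e^X
At X = 23: dY/dX = 6·e^23, Y = 6·e^23

Elasticity = (6·e^23) · (23 / (6·e^23)) = 23

Interpretation: for a small percentage change in X, the percentage change in Y is approximately 23.00 times as large.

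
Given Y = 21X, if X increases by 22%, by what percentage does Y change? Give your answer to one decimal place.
22.0%

For Y = 21X:
If X → X(1 + 0.22)
Then Y → Y · (1 + 0.22)^1
     = Y · 1.2200

Percentage change = ((1 + 0.22)^1 − 1) × 100% = 22.0%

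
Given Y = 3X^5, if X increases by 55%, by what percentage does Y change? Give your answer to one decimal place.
794.7%

For Y = 3X^5:
If X → X(1 + 0.55)
Then Y → Y · (1 + 0.55)^5
     ≈ Y · 8.9466

Percentage change = ((1 + 0.55)^5 − 1) × 100% ≈ 794.7%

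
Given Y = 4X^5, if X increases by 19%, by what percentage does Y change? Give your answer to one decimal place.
138.6%

For Y = 4X^5:
If X → X(1 + 0.19)
Then Y → Y · (1 + 0.19)^5
     ≈ Y · 2.3864

Percentage change = ((1 + 0.19)^5 − 1) × 100% ≈ 138.6%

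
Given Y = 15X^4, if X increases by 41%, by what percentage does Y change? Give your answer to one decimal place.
295.3%

For Y = 15X^4:
If X → X(1 + 0.41)
Then Y → Y · (1 + 0.41)^4
     ≈ Y · 3.9525

Percentage change = ((1 + 0.41)^4 − 1) × 100% ≈ 295.3%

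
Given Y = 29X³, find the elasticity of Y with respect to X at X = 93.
Elasticity = 3

Elasticity = (dY/dX) · (X/Y)

dY/dX = 87·X²
At X = 93: dY/dX = 752463, Y = 23326353

Elasticity = 752463 · (93 / 23326353) = 3

Interpretation: for a small percentage change in X, the percentage change in Y is approximately 3.00 times as large.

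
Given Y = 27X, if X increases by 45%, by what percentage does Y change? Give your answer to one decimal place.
45.0%

For Y = 27X:
If X → X(1 + 0.45)
Then Y → Y · (1 + 0.45)^1
     = Y · 1.4500

Percentage change = ((1 + 0.45)^1 − 1) × 100% = 45.0%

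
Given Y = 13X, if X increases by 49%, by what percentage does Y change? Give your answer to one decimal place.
49.0%

For Y = 13X:
If X → X(1 + 0.49)
Then Y → Y · (1 + 0.49)^1
     = Y · 1.4900

Percentage change = ((1 + 0.49)^1 − 1) × 100% = 49.0%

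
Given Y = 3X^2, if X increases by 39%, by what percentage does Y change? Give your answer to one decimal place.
93.2%

For Y = 3X^2:
If X → X(1 + 0.39)
Then Y → Y · (1 + 0.39)^2
     = Y · 1.9321

Percentage change = ((1 + 0.39)^2 − 1) × 100% ≈ 93.2%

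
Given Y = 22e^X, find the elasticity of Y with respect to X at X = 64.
Elasticity = 64

Elasticity = (dY/dX) · (X/Y)

dY/dX = 22·e^X
At X = 64: dY/dX = 22·e^64, Y = 22·e^64

Elasticity = (22·e^64) · (64 / (22·e^64)) = 64

Interpretation: for a small percentage change in X, the percentage change in Y is approximately 64.00 times as large.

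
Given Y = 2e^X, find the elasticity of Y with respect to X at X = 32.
Elasticity = 32

Elasticity = (dY/dX) · (X/Y)

dY/dX = 2·e^X
At X = 32: dY/dX = 2·e^32, Y = 2·e^32

Elasticity = (2·e^32) · (32 / (2·e^32)) = 32

Interpretation: for a small percentage change in X, the percentage change in Y is approximately 32.00 times as large.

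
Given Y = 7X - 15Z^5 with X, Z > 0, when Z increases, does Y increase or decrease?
Y decreases

Taking the partial derivative:
∂Y/∂Z = -75Z^4

∂Y/∂Z = -75Z^4 < 0 (assuming positive values)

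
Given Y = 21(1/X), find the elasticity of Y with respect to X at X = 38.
Elasticity = -1

Elasticity = (dY/dX) · (X/Y)

dY/dX = -21/X²
At X = 38: dY/dX = -21/1444, Y = 21/38

Elasticity = (-21/1444) · (38 / (21/38)) = -1

Interpretation: for a small percentage change in X, the percentage change in Y is approximately -1.00 times as large.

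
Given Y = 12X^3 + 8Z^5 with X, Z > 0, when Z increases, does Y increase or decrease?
Y increases

Taking the partial derivative:
∂Y/∂Z = 40Z^4

∂Y/∂Z = 40Z^4 > 0 (assuming positive values)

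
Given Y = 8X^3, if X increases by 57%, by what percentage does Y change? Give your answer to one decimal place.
287.0%

For Y = 8X^3:
If X → X(1 + 0.57)
Then Y → Y · (1 + 0.57)^3
     ≈ Y · 3.8699

Percentage change = ((1 + 0.57)^3 − 1) × 100% ≈ 287.0%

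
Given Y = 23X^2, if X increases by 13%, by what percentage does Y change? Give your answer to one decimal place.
27.7%

For Y = 23X^2:
If X → X(1 + 0.13)
Then Y → Y · (1 + 0.13)^2
     = Y · 1.2769

Percentage change = ((1 + 0.13)^2 − 1) × 100% ≈ 27.7%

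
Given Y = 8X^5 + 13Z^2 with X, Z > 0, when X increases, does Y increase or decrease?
Y increases

Taking the partial derivative:
∂Y/∂X = 40X^4

∂Y/∂X = 40X^4 > 0 (assuming positive values)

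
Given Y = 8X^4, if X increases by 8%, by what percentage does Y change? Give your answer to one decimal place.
36.0%

For Y = 8X^4:
If X → X(1 + 0.08)
Then Y → Y · (1 + 0.08)^4
     ≈ Y · 1.3605

Percentage change = ((1 + 0.08)^4 − 1) × 100% ≈ 36.0%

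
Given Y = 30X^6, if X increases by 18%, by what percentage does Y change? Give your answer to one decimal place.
170.0%

For Y = 30X^6:
If X → X(1 + 0.18)
Then Y → Y · (1 + 0.18)^6
     ≈ Y · 2.6996

Percentage change = ((1 + 0.18)^6 − 1) × 100% ≈ 170.0%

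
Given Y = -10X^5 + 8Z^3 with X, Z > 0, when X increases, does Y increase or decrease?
Y decreases

Taking the partial derivative:
∂Y/∂X = -50X^4

∂Y/∂X = -50X^4 < 0 (assuming positive values)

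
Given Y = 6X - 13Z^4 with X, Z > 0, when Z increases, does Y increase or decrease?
Y decreases

Taking the partial derivative:
∂Y/∂Z = -52Z^3

∂Y/∂Z = -52Z^3 < 0 (assuming positive values)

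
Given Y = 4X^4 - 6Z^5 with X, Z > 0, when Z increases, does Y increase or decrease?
Y decreases

Taking the partial derivative:
∂Y/∂Z = -30Z^4

∂Y/∂Z = -30Z^4 < 0 (assuming positive values)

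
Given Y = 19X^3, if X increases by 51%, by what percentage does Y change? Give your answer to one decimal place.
244.3%

For Y = 19X^3:
If X → X(1 + 0.51)
Then Y → Y · (1 + 0.51)^3
     ≈ Y · 3.4430

Percentage change = ((1 + 0.51)^3 − 1) × 100% ≈ 244.3%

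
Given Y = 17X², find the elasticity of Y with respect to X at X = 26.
Elasticity = 2

Elasticity = (dY/dX) · (X/Y)

dY/dX = 34·X
At X = 26: dY/dX = 884, Y = 11492

Elasticity = 884 · (26 / 11492) = 2

Interpretation: for a small percentage change in X, the percentage change in Y is approximately 2.00 times as large.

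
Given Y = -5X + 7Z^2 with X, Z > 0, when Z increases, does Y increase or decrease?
Y increases

Taking the partial derivative:
∂Y/∂Z = 14Z

∂Y/∂Z = 14Z > 0 (assuming positive values)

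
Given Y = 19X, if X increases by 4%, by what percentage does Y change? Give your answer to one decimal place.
4.0%

For Y = 19X:
If X → X(1 + 0.04)
Then Y → Y · (1 + 0.04)^1
     = Y · 1.0400

Percentage change = ((1 + 0.04)^1 − 1) × 100% = 4.0%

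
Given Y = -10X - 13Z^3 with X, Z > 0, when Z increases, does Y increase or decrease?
Y decreases

Taking the partial derivative:
∂Y/∂Z = -39Z^2

∂Y/∂Z = -39Z^2 < 0 (assuming positive values)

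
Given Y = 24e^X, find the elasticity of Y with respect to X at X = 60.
Elasticity = 60

Elasticity = (dY/dX) · (X/Y)

dY/dX = 24·e^X
At X = 60: dY/dX = 24·e^60, Y = 24·e^60

Elasticity = (24·e^60) · (60 / (24·e^60)) = 60

Interpretation: for a small percentage change in X, the percentage change in Y is approximately 60.00 times as large.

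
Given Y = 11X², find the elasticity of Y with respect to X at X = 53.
Elasticity = 2

Elasticity = (dY/dX) · (X/Y)

dY/dX = 22·X
At X = 53: dY/dX = 1166, Y = 30899

Elasticity = 1166 · (53 / 30899) = 2

Interpretation: for a small percentage change in X, the percentage change in Y is approximately 2.00 times as large.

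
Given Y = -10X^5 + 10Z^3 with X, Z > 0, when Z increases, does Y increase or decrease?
Y increases

Taking the partial derivative:
∂Y/∂Z = 30Z^2

∂Y/∂Z = 30Z^2 > 0 (assuming positive values)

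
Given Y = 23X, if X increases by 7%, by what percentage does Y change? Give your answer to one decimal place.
7.0%

For Y = 23X:
If X → X(1 + 0.07)
Then Y → Y · (1 + 0.07)^1
     = Y · 1.0700

Percentage change = ((1 + 0.07)^1 − 1) × 100% = 7.0%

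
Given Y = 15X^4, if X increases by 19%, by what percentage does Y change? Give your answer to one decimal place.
100.5%

For Y = 15X^4:
If X → X(1 + 0.19)
Then Y → Y · (1 + 0.19)^4
     ≈ Y · 2.0053

Percentage change = ((1 + 0.19)^4 − 1) × 100% ≈ 100.5%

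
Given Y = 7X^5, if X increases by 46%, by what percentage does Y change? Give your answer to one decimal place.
563.4%

For Y = 7X^5:
If X → X(1 + 0.46)
Then Y → Y · (1 + 0.46)^5
     ≈ Y · 6.6338

Percentage change = ((1 + 0.46)^5 − 1) × 100% ≈ 563.4%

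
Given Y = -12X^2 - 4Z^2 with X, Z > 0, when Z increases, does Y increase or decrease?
Y decreases

Taking the partial derivative:
∂Y/∂Z = -8Z

∂Y/∂Z = -8Z < 0 (assuming positive values)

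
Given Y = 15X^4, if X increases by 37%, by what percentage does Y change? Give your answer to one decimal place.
252.3%

For Y = 15X^4:
If X → X(1 + 0.37)
Then Y → Y · (1 + 0.37)^4
     ≈ Y · 3.5228

Percentage change = ((1 + 0.37)^4 − 1) × 100% ≈ 252.3%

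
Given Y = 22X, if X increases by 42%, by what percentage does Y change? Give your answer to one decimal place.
42.0%

For Y = 22X:
If X → X(1 + 0.42)
Then Y → Y · (1 + 0.42)^1
     = Y · 1.4200

Percentage change = ((1 + 0.42)^1 − 1) × 100% = 42.0%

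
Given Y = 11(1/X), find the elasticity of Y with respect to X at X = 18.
Elasticity = -1

Elasticity = (dY/dX) · (X/Y)

dY/dX = -11/X²
At X = 18: dY/dX = -11/324, Y = 11/18

Elasticity = (-11/324) · (18 / (11/18)) = -1

Interpretation: for a small percentage change in X, the percentage change in Y is approximately -1.00 times as large.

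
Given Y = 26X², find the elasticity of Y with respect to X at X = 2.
Elasticity = 2

Elasticity = (dY/dX) · (X/Y)

dY/dX = 52·X
At X = 2: dY/dX = 104, Y = 104

Elasticity = 104 · (2 / 104) = 2

Interpretation: for a small percentage change in X, the percentage change in Y is approximately 2.00 times as large.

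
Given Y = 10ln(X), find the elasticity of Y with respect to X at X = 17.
Elasticity = 1/ln(17) ≈ 0.3530

Elasticity = (dY/dX) · (X/Y)

dY/dX = 10/X
At X = 17: dY/dX = 10/17, Y = 10·ln(17)

Elasticity = (10/17) · (17 / (10·ln(17))) = 1/ln(17) ≈ 0.3530

Interpretation: for a small percentage change in X, the percentage change in Y is approximately 0.35 times as large.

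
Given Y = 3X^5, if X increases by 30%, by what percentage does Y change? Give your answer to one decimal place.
271.3%

For Y = 3X^5:
If X → X(1 + 0.3)
Then Y → Y · (1 + 0.3)^5
     ≈ Y · 3.7129

Percentage change = ((1 + 0.3)^5 − 1) × 100% ≈ 271.3%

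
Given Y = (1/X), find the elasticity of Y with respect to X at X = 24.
Elasticity = -1

Elasticity = (dY/dX) · (X/Y)

dY/dX = -1/X²
At X = 24: dY/dX = -1/576, Y = 1/24

Elasticity = (-1/576) · (24 / (1/24)) = -1

Interpretation: for a small percentage change in X, the percentage change in Y is approximately -1.00 times as large.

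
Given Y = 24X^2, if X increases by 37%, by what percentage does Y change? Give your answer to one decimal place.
87.7%

For Y = 24X^2:
If X → X(1 + 0.37)
Then Y → Y · (1 + 0.37)^2
     = Y · 1.8769

Percentage change = ((1 + 0.37)^2 − 1) × 100% ≈ 87.7%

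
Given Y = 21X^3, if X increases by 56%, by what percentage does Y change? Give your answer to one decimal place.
279.6%

For Y = 21X^3:
If X → X(1 + 0.56)
Then Y → Y · (1 + 0.56)^3
     ≈ Y · 3.7964

Percentage change = ((1 + 0.56)^3 − 1) × 100% ≈ 279.6%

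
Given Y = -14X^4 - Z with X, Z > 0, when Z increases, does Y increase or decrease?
Y decreases

Taking the partial derivative:
∂Y/∂Z = -1

∂Y/∂Z = -1 < 0 (assuming positive values)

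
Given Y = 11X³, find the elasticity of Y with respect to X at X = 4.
Elasticity = 3

Elasticity = (dY/dX) · (X/Y)

dY/dX = 33·X²
At X = 4: dY/dX = 528, Y = 704

Elasticity = 528 · (4 / 704) = 3

Interpretation: for a small percentage change in X, the percentage change in Y is approximately 3.00 times as large.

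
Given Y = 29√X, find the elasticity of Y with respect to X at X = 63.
Elasticity = 1/2

Elasticity = (dY/dX) · (X/Y)

dY/dX = 29/(2·√X)
At X = 63: dY/dX = 29·√7/42, Y = 87·√7

Elasticity = (29·√7/42) · (63 / (87·√7)) = 1/2

Interpretation: for a small percentage change in X, the percentage change in Y is approximately 0.50 times as large.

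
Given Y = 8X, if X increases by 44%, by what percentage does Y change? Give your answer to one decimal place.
44.0%

For Y = 8X:
If X → X(1 + 0.44)
Then Y → Y · (1 + 0.44)^1
     = Y · 1.4400

Percentage change = ((1 + 0.44)^1 − 1) × 100% = 44.0%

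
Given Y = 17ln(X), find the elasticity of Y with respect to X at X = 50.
Elasticity = 1/ln(50) ≈ 0.2556

Elasticity = (dY/dX) · (X/Y)

dY/dX = 17/X
At X = 50: dY/dX = 17/50, Y = 17·ln(50)

Elasticity = (17/50) · (50 / (17·ln(50))) = 1/ln(50) ≈ 0.2556

Interpretation: for a small percentage change in X, the percentage change in Y is approximately 0.26 times as large.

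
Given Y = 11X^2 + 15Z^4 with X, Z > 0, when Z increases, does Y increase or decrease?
Y increases

Taking the partial derivative:
∂Y/∂Z = 60Z^3

∂Y/∂Z = 60Z^3 > 0 (assuming positive values)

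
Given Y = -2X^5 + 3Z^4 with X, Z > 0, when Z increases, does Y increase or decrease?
Y increases

Taking the partial derivative:
∂Y/∂Z = 12Z^3

∂Y/∂Z = 12Z^3 > 0 (assuming positive values)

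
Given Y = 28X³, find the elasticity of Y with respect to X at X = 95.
Elasticity = 3

Elasticity = (dY/dX) · (X/Y)

dY/dX = 84·X²
At X = 95: dY/dX = 758100, Y = 24006500

Elasticity = 758100 · (95 / 24006500) = 3

Interpretation: for a small percentage change in X, the percentage change in Y is approximately 3.00 times as large.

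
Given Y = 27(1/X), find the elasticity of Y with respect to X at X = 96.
Elasticity = -1

Elasticity = (dY/dX) · (X/Y)

dY/dX = -27/X²
At X = 96: dY/dX = -3/1024, Y = 9/32

Elasticity = (-3/1024) · (96 / (9/32)) = -1

Interpretation: for a small percentage change in X, the percentage change in Y is approximately -1.00 times as large.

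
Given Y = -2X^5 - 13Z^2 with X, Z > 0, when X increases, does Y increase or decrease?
Y decreases

Taking the partial derivative:
∂Y/∂X = -10X^4

∂Y/∂X = -10X^4 < 0 (assuming positive values)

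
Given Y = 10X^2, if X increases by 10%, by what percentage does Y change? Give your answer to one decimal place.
21.0%

For Y = 10X^2:
If X → X(1 + 0.1)
Then Y → Y · (1 + 0.1)^2
     = Y · 1.2100

Percentage change = ((1 + 0.1)^2 − 1) × 100% = 21.0%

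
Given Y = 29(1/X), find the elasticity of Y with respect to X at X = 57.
Elasticity = -1

Elasticity = (dY/dX) · (X/Y)

dY/dX = -29/X²
At X = 57: dY/dX = -29/3249, Y = 29/57

Elasticity = (-29/3249) · (57 / (29/57)) = -1

Interpretation: for a small percentage change in X, the percentage change in Y is approximately -1.00 times as large.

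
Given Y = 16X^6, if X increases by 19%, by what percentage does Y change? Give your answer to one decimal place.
184.0%

For Y = 16X^6:
If X → X(1 + 0.19)
Then Y → Y · (1 + 0.19)^6
     ≈ Y · 2.8398

Percentage change = ((1 + 0.19)^6 − 1) × 100% ≈ 184.0%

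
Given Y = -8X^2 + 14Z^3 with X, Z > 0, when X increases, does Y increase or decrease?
Y decreases

Taking the partial derivative:
∂Y/∂X = -16X

∂Y/∂X = -16X < 0 (assuming positive values)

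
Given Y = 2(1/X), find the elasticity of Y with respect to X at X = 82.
Elasticity = -1

Elasticity = (dY/dX) · (X/Y)

dY/dX = -2/X²
At X = 82: dY/dX = -1/3362, Y = 1/41

Elasticity = (-1/3362) · (82 / (1/41)) = -1

Interpretation: for a small percentage change in X, the percentage change in Y is approximately -1.00 times as large.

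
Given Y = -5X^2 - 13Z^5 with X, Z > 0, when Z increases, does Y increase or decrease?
Y decreases

Taking the partial derivative:
∂Y/∂Z = -65Z^4

∂Y/∂Z = -65Z^4 < 0 (assuming positive values)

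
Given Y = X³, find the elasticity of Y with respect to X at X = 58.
Elasticity = 3

Elasticity = (dY/dX) · (X/Y)

dY/dX = 3·X²
At X = 58: dY/dX = 10092, Y = 195112

Elasticity = 10092 · (58 / 195112) = 3

Interpretation: for a small percentage change in X, the percentage change in Y is approximately 3.00 times as large.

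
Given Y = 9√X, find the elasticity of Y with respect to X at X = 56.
Elasticity = 1/2

Elasticity = (dY/dX) · (X/Y)

dY/dX = 9/(2·√X)
At X = 56: dY/dX = 9·√14/56, Y = 18·√14

Elasticity = (9·√14/56) · (56 / (18·√14)) = 1/2

Interpretation: for a small percentage change in X, the percentage change in Y is approximately 0.50 times as large.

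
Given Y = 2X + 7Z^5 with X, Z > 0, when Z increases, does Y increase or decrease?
Y increases

Taking the partial derivative:
∂Y/∂Z = 35Z^4

∂Y/∂Z = 35Z^4 > 0 (assuming positive values)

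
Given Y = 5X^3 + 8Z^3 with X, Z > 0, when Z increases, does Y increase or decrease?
Y increases

Taking the partial derivative:
∂Y/∂Z = 24Z^2

∂Y/∂Z = 24Z^2 > 0 (assuming positive values)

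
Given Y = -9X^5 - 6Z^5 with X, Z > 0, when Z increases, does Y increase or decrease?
Y decreases

Taking the partial derivative:
∂Y/∂Z = -30Z^4

∂Y/∂Z = -30Z^4 < 0 (assuming positive values)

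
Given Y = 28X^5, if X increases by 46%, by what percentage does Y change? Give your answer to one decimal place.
563.4%

For Y = 28X^5:
If X → X(1 + 0.46)
Then Y → Y · (1 + 0.46)^5
     ≈ Y · 6.6338

Percentage change = ((1 + 0.46)^5 − 1) × 100% ≈ 563.4%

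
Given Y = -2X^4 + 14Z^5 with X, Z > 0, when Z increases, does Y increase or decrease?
Y increases

Taking the partial derivative:
∂Y/∂Z = 70Z^4

∂Y/∂Z = 70Z^4 > 0 (assuming positive values)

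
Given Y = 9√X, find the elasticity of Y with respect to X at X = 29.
Elasticity = 1/2

Elasticity = (dY/dX) · (X/Y)

dY/dX = 9/(2·√X)
At X = 29: dY/dX = 9·√29/58, Y = 9·√29

Elasticity = (9·√29/58) · (29 / (9·√29)) = 1/2

Interpretation: for a small percentage change in X, the percentage change in Y is approximately 0.50 times as large.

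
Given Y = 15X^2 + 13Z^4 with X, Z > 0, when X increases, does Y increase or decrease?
Y increases

Taking the partial derivative:
∂Y/∂X = 30X

∂Y/∂X = 30X > 0 (assuming positive values)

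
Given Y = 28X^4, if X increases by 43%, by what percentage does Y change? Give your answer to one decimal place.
318.2%

For Y = 28X^4:
If X → X(1 + 0.43)
Then Y → Y · (1 + 0.43)^4
     ≈ Y · 4.1816

Percentage change = ((1 + 0.43)^4 − 1) × 100% ≈ 318.2%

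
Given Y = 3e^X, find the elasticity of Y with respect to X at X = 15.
Elasticity = 15

Elasticity = (dY/dX) · (X/Y)

dY/dX = 3·e^X
At X = 15: dY/dX = 3·e^15, Y = 3·e^15

Elasticity = (3·e^15) · (15 / (3·e^15)) = 15

Interpretation: for a small percentage change in X, the percentage change in Y is approximately 15.00 times as large.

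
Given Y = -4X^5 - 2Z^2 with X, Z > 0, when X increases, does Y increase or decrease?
Y decreases

Taking the partial derivative:
∂Y/∂X = -20X^4

∂Y/∂X = -20X^4 < 0 (assuming positive values)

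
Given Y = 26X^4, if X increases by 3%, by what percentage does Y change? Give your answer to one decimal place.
12.6%

For Y = 26X^4:
If X → X(1 + 0.03)
Then Y → Y · (1 + 0.03)^4
     ≈ Y · 1.1255

Percentage change = ((1 + 0.03)^4 − 1) × 100% ≈ 12.6%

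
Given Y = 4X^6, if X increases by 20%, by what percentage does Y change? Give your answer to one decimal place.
198.6%

For Y = 4X^6:
If X → X(1 + 0.2)
Then Y → Y · (1 + 0.2)^6
     ≈ Y · 2.9860

Percentage change = ((1 + 0.2)^6 − 1) × 100% ≈ 198.6%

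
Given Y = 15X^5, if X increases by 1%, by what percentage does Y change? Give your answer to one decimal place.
5.1%

For Y = 15X^5:
If X → X(1 + 0.01)
Then Y → Y · (1 + 0.01)^5
     ≈ Y · 1.0510

Percentage change = ((1 + 0.01)^5 − 1) × 100% ≈ 5.1%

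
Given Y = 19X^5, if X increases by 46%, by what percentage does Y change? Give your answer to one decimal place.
563.4%

For Y = 19X^5:
If X → X(1 + 0.46)
Then Y → Y · (1 + 0.46)^5
     ≈ Y · 6.6338

Percentage change = ((1 + 0.46)^5 − 1) × 100% ≈ 563.4%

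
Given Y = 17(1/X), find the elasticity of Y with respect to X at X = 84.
Elasticity = -1

Elasticity = (dY/dX) · (X/Y)

dY/dX = -17/X²
At X = 84: dY/dX = -17/7056, Y = 17/84

Elasticity = (-17/7056) · (84 / (17/84)) = -1

Interpretation: for a small percentage change in X, the percentage change in Y is approximately -1.00 times as large.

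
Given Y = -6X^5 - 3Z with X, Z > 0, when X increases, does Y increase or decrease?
Y decreases

Taking the partial derivative:
∂Y/∂X = -30X^4

∂Y/∂X = -30X^4 < 0 (assuming positive values)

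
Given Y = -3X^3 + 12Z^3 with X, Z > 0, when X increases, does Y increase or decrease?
Y decreases

Taking the partial derivative:
∂Y/∂X = -9X^2

∂Y/∂X = -9X^2 < 0 (assuming positive values)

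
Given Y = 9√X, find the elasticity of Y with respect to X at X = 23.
Elasticity = 1/2

Elasticity = (dY/dX) · (X/Y)

dY/dX = 9/(2·√X)
At X = 23: dY/dX = 9·√23/46, Y = 9·√23

Elasticity = (9·√23/46) · (23 / (9·√23)) = 1/2

Interpretation: for a small percentage change in X, the percentage change in Y is approximately 0.50 times as large.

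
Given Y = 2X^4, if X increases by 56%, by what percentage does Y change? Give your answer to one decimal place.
492.2%

For Y = 2X^4:
If X → X(1 + 0.56)
Then Y → Y · (1 + 0.56)^4
     ≈ Y · 5.9224

Percentage change = ((1 + 0.56)^4 − 1) × 100% ≈ 492.2%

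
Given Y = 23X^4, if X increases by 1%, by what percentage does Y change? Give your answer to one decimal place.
4.1%

For Y = 23X^4:
If X → X(1 + 0.01)
Then Y → Y · (1 + 0.01)^4
     ≈ Y · 1.0406

Percentage change = ((1 + 0.01)^4 − 1) × 100% ≈ 4.1%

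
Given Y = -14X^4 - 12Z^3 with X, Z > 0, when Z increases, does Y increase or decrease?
Y decreases

Taking the partial derivative:
∂Y/∂Z = -36Z^2

∂Y/∂Z = -36Z^2 < 0 (assuming positive values)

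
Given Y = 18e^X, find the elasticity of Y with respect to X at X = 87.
Elasticity = 87

Elasticity = (dY/dX) · (X/Y)

dY/dX = 18·e^X
At X = 87: dY/dX = 18·e^87, Y = 18·e^87

Elasticity = (18·e^87) · (87 / (18·e^87)) = 87

Interpretation: for a small percentage change in X, the percentage change in Y is approximately 87.00 times as large.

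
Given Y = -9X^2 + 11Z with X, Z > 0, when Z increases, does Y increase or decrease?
Y increases

Taking the partial derivative:
∂Y/∂Z = 11

∂Y/∂Z = 11 > 0 (assuming positive values)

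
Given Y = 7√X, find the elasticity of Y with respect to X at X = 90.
Elasticity = 1/2

Elasticity = (dY/dX) · (X/Y)

dY/dX = 7/(2·√X)
At X = 90: dY/dX = 7·√10/60, Y = 21·√10

Elasticity = (7·√10/60) · (90 / (21·√10)) = 1/2

Interpretation: for a small percentage change in X, the percentage change in Y is approximately 0.50 times as large.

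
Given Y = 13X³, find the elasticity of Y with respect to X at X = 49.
Elasticity = 3

Elasticity = (dY/dX) · (X/Y)

dY/dX = 39·X²
At X = 49: dY/dX = 93639, Y = 1529437

Elasticity = 93639 · (49 / 1529437) = 3

Interpretation: for a small percentage change in X, the percentage change in Y is approximately 3.00 times as large.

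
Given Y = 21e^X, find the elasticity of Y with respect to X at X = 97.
Elasticity = 97

Elasticity = (dY/dX) · (X/Y)

dY/dX = 21·e^X
At X = 97: dY/dX = 21·e^97, Y = 21·e^97

Elasticity = (21·e^97) · (97 / (21·e^97)) = 97

Interpretation: for a small percentage change in X, the percentage change in Y is approximately 97.00 times as large.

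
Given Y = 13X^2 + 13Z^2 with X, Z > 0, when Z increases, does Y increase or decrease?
Y increases

Taking the partial derivative:
∂Y/∂Z = 26Z

∂Y/∂Z = 26Z > 0 (assuming positive values)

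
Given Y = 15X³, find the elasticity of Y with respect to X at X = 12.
Elasticity = 3

Elasticity = (dY/dX) · (X/Y)

dY/dX = 45·X²
At X = 12: dY/dX = 6480, Y = 25920

Elasticity = 6480 · (12 / 25920) = 3

Interpretation: for a small percentage change in X, the percentage change in Y is approximately 3.00 times as large.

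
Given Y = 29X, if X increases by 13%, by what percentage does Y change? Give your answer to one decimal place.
13.0%

For Y = 29X:
If X → X(1 + 0.13)
Then Y → Y · (1 + 0.13)^1
     = Y · 1.1300

Percentage change = ((1 + 0.13)^1 − 1) × 100% = 13.0%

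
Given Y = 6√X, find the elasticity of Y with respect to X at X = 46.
Elasticity = 1/2

Elasticity = (dY/dX) · (X/Y)

dY/dX = 3/√X
At X = 46: dY/dX = 3·√46/46, Y = 6·√46

Elasticity = (3·√46/46) · (46 / (6·√46)) = 1/2

Interpretation: for a small percentage change in X, the percentage change in Y is approximately 0.50 times as large.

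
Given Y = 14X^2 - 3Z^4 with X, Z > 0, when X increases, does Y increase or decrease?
Y increases

Taking the partial derivative:
∂Y/∂X = 28X

∂Y/∂X = 28X > 0 (assuming positive values)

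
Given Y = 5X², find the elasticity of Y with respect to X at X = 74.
Elasticity = 2

Elasticity = (dY/dX) · (X/Y)

dY/dX = 10·X
At X = 74: dY/dX = 740, Y = 27380

Elasticity = 740 · (74 / 27380) = 2

Interpretation: for a small percentage change in X, the percentage change in Y is approximately 2.00 times as large.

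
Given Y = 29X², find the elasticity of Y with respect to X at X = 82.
Elasticity = 2

Elasticity = (dY/dX) · (X/Y)

dY/dX = 58·X
At X = 82: dY/dX = 4756, Y = 194996

Elasticity = 4756 · (82 / 194996) = 2

Interpretation: for a small percentage change in X, the percentage change in Y is approximately 2.00 times as large.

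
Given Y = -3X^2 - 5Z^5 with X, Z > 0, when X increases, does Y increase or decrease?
Y decreases

Taking the partial derivative:
∂Y/∂X = -6X

∂Y/∂X = -6X < 0 (assuming positive values)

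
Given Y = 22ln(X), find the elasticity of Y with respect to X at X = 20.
Elasticity = 1/ln(20) ≈ 0.3338

Elasticity = (dY/dX) · (X/Y)

dY/dX = 22/X
At X = 20: dY/dX = 11/10, Y = 22·ln(20)

Elasticity = (11/10) · (20 / (22·ln(20))) = 1/ln(20) ≈ 0.3338

Interpretation: for a small percentage change in X, the percentage change in Y is approximately 0.33 times as large.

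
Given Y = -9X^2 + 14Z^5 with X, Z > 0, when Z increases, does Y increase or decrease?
Y increases

Taking the partial derivative:
∂Y/∂Z = 70Z^4

∂Y/∂Z = 70Z^4 > 0 (assuming positive values)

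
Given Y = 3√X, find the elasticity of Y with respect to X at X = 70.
Elasticity = 1/2

Elasticity = (dY/dX) · (X/Y)

dY/dX = 3/(2·√X)
At X = 70: dY/dX = 3·√70/140, Y = 3·√70

Elasticity = (3·√70/140) · (70 / (3·√70)) = 1/2

Interpretation: for a small percentage change in X, the percentage change in Y is approximately 0.50 times as large.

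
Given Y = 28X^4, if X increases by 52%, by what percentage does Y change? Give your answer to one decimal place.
433.8%

For Y = 28X^4:
If X → X(1 + 0.52)
Then Y → Y · (1 + 0.52)^4
     ≈ Y · 5.3379

Percentage change = ((1 + 0.52)^4 − 1) × 100% ≈ 433.8%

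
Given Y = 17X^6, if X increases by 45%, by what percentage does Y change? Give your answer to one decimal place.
829.4%

For Y = 17X^6:
If X → X(1 + 0.45)
Then Y → Y · (1 + 0.45)^6
     ≈ Y · 9.2941

Percentage change = ((1 + 0.45)^6 − 1) × 100% ≈ 829.4%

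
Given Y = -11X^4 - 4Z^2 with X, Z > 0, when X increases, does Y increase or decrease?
Y decreases

Taking the partial derivative:
∂Y/∂X = -44X^3

∂Y/∂X = -44X^3 < 0 (assuming positive values)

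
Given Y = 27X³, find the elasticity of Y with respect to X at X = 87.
Elasticity = 3

Elasticity = (dY/dX) · (X/Y)

dY/dX = 81·X²
At X = 87: dY/dX = 613089, Y = 17779581

Elasticity = 613089 · (87 / 17779581) = 3

Interpretation: for a small percentage change in X, the percentage change in Y is approximately 3.00 times as large.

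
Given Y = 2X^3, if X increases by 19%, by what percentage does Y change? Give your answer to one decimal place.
68.5%

For Y = 2X^3:
If X → X(1 + 0.19)
Then Y → Y · (1 + 0.19)^3
     ≈ Y · 1.6852

Percentage change = ((1 + 0.19)^3 − 1) × 100% ≈ 68.5%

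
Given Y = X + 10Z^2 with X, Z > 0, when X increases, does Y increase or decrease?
Y increases

Taking the partial derivative:
∂Y/∂X = 1

∂Y/∂X = 1 > 0 (assuming positive values)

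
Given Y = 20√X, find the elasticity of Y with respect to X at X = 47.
Elasticity = 1/2

Elasticity = (dY/dX) · (X/Y)

dY/dX = 10/√X
At X = 47: dY/dX = 10·√47/47, Y = 20·√47

Elasticity = (10·√47/47) · (47 / (20·√47)) = 1/2

Interpretation: for a small percentage change in X, the percentage change in Y is approximately 0.50 times as large.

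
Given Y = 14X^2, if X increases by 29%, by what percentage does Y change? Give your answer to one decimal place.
66.4%

For Y = 14X^2:
If X → X(1 + 0.29)
Then Y → Y · (1 + 0.29)^2
     = Y · 1.6641

Percentage change = ((1 + 0.29)^2 − 1) × 100% ≈ 66.4%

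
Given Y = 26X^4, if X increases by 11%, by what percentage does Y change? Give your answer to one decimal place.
51.8%

For Y = 26X^4:
If X → X(1 + 0.11)
Then Y → Y · (1 + 0.11)^4
     ≈ Y · 1.5181

Percentage change = ((1 + 0.11)^4 − 1) × 100% ≈ 51.8%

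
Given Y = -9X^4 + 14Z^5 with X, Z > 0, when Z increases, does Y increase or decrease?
Y increases

Taking the partial derivative:
∂Y/∂Z = 70Z^4

∂Y/∂Z = 70Z^4 > 0 (assuming positive values)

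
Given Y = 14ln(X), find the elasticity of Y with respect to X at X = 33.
Elasticity = 1/ln(33) ≈ 0.2860

Elasticity = (dY/dX) · (X/Y)

dY/dX = 14/X
At X = 33: dY/dX = 14/33, Y = 14·ln(33)

Elasticity = (14/33) · (33 / (14·ln(33))) = 1/ln(33) ≈ 0.2860

Interpretation: for a small percentage change in X, the percentage change in Y is approximately 0.29 times as large.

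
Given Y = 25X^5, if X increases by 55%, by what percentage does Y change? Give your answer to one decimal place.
794.7%

For Y = 25X^5:
If X → X(1 + 0.55)
Then Y → Y · (1 + 0.55)^5
     ≈ Y · 8.9466

Percentage change = ((1 + 0.55)^5 − 1) × 100% ≈ 794.7%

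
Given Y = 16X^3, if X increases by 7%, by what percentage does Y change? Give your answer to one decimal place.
22.5%

For Y = 16X^3:
If X → X(1 + 0.07)
Then Y → Y · (1 + 0.07)^3
     ≈ Y · 1.2250

Percentage change = ((1 + 0.07)^3 − 1) × 100% ≈ 22.5%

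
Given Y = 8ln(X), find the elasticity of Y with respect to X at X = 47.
Elasticity = 1/ln(47) ≈ 0.2597

Elasticity = (dY/dX) · (X/Y)

dY/dX = 8/X
At X = 47: dY/dX = 8/47, Y = 8·ln(47)

Elasticity = (8/47) · (47 / (8·ln(47))) = 1/ln(47) ≈ 0.2597

Interpretation: for a small percentage change in X, the percentage change in Y is approximately 0.26 times as large.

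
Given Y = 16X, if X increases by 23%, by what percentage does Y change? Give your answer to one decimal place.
23.0%

For Y = 16X:
If X → X(1 + 0.23)
Then Y → Y · (1 + 0.23)^1
     = Y · 1.2300

Percentage change = ((1 + 0.23)^1 − 1) × 100% = 23.0%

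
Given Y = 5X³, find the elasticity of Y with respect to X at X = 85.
Elasticity = 3

Elasticity = (dY/dX) · (X/Y)

dY/dX = 15·X²
At X = 85: dY/dX = 108375, Y = 3070625

Elasticity = 108375 · (85 / 3070625) = 3

Interpretation: for a small percentage change in X, the percentage change in Y is approximately 3.00 times as large.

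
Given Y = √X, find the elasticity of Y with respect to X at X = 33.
Elasticity = 1/2

Elasticity = (dY/dX) · (X/Y)

dY/dX = 1/(2·√X)
At X = 33: dY/dX = √33/66, Y = √33

Elasticity = (√33/66) · (33 / (√33)) = 1/2

Interpretation: for a small percentage change in X, the percentage change in Y is approximately 0.50 times as large.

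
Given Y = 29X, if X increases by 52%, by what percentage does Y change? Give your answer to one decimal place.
52.0%

For Y = 29X:
If X → X(1 + 0.52)
Then Y → Y · (1 + 0.52)^1
     = Y · 1.5200

Percentage change = ((1 + 0.52)^1 − 1) × 100% = 52.0%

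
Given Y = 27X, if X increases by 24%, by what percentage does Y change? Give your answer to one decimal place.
24.0%

For Y = 27X:
If X → X(1 + 0.24)
Then Y → Y · (1 + 0.24)^1
     = Y · 1.2400

Percentage change = ((1 + 0.24)^1 − 1) × 100% = 24.0%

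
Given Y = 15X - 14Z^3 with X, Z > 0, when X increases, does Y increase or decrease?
Y increases

Taking the partial derivative:
∂Y/∂X = 15

∂Y/∂X = 15 > 0 (assuming positive values)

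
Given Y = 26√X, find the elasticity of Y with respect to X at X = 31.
Elasticity = 1/2

Elasticity = (dY/dX) · (X/Y)

dY/dX = 13/√X
At X = 31: dY/dX = 13·√31/31, Y = 26·√31

Elasticity = (13·√31/31) · (31 / (26·√31)) = 1/2

Interpretation: for a small percentage change in X, the percentage change in Y is approximately 0.50 times as large.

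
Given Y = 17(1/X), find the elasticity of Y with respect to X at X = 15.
Elasticity = -1

Elasticity = (dY/dX) · (X/Y)

dY/dX = -17/X²
At X = 15: dY/dX = -17/225, Y = 17/15

Elasticity = (-17/225) · (15 / (17/15)) = -1

Interpretation: for a small percentage change in X, the percentage change in Y is approximately -1.00 times as large.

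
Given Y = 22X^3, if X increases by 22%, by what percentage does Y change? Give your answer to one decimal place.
81.6%

For Y = 22X^3:
If X → X(1 + 0.22)
Then Y → Y · (1 + 0.22)^3
     ≈ Y · 1.8158

Percentage change = ((1 + 0.22)^3 − 1) × 100% ≈ 81.6%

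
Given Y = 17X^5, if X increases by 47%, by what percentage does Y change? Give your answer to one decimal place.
586.4%

For Y = 17X^5:
If X → X(1 + 0.47)
Then Y → Y · (1 + 0.47)^5
     ≈ Y · 6.8641

Percentage change = ((1 + 0.47)^5 − 1) × 100% ≈ 586.4%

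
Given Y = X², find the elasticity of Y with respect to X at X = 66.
Elasticity = 2

Elasticity = (dY/dX) · (X/Y)

dY/dX = 2·X
At X = 66: dY/dX = 132, Y = 4356

Elasticity = 132 · (66 / 4356) = 2

Interpretation: for a small percentage change in X, the percentage change in Y is approximately 2.00 times as large.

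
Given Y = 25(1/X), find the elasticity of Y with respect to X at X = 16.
Elasticity = -1

Elasticity = (dY/dX) · (X/Y)

dY/dX = -25/X²
At X = 16: dY/dX = -25/256, Y = 25/16

Elasticity = (-25/256) · (16 / (25/16)) = -1

Interpretation: for a small percentage change in X, the percentage change in Y is approximately -1.00 times as large.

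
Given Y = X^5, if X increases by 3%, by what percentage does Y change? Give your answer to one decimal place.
15.9%

For Y = X^5:
If X → X(1 + 0.03)
Then Y → Y · (1 + 0.03)^5
     ≈ Y · 1.1593

Percentage change = ((1 + 0.03)^5 − 1) × 100% ≈ 15.9%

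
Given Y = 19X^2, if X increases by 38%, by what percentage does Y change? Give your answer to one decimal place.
90.4%

For Y = 19X^2:
If X → X(1 + 0.38)
Then Y → Y · (1 + 0.38)^2
     = Y · 1.9044

Percentage change = ((1 + 0.38)^2 − 1) × 100% ≈ 90.4%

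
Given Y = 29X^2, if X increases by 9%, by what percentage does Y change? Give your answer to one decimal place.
18.8%

For Y = 29X^2:
If X → X(1 + 0.09)
Then Y → Y · (1 + 0.09)^2
     = Y · 1.1881

Percentage change = ((1 + 0.09)^2 − 1) × 100% ≈ 18.8%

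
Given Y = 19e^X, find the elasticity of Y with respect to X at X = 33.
Elasticity = 33

Elasticity = (dY/dX) · (X/Y)

dY/dX = 19·e^X
At X = 33: dY/dX = 19·e^33, Y = 19·e^33

Elasticity = (19·e^33) · (33 / (19·e^33)) = 33

Interpretation: for a small percentage change in X, the percentage change in Y is approximately 33.00 times as large.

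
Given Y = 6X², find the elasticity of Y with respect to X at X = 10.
Elasticity = 2

Elasticity = (dY/dX) · (X/Y)

dY/dX = 12·X
At X = 10: dY/dX = 120, Y = 600

Elasticity = 120 · (10 / 600) = 2

Interpretation: for a small percentage change in X, the percentage change in Y is approximately 2.00 times as large.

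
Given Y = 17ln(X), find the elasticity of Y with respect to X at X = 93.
Elasticity = 1/ln(93) ≈ 0.2206

Elasticity = (dY/dX) · (X/Y)

dY/dX = 17/X
At X = 93: dY/dX = 17/93, Y = 17·ln(93)

Elasticity = (17/93) · (93 / (17·ln(93))) = 1/ln(93) ≈ 0.2206

Interpretation: for a small percentage change in X, the percentage change in Y is approximately 0.22 times as large.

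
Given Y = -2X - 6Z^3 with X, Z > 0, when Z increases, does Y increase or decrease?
Y decreases

Taking the partial derivative:
∂Y/∂Z = -18Z^2

∂Y/∂Z = -18Z^2 < 0 (assuming positive values)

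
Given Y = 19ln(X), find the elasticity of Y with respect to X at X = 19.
Elasticity = 1/ln(19) ≈ 0.3396

Elasticity = (dY/dX) · (X/Y)

dY/dX = 19/X
At X = 19: dY/dX = 1, Y = 19·ln(19)

Elasticity = 1 · (19 / (19·ln(19))) = 1/ln(19) ≈ 0.3396

Interpretation: for a small percentage change in X, the percentage change in Y is approximately 0.34 times as large.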